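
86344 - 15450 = 70894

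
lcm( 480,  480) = 480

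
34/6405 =34/6405 = 0.01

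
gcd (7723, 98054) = 1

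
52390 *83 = 4348370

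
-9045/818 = -9045/818 = - 11.06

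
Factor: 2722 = 2^1*1361^1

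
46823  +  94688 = 141511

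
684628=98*6986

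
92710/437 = 92710/437 = 212.15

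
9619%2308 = 387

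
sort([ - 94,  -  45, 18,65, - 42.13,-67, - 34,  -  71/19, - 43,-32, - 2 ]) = [ - 94,-67, - 45,-43,-42.13, - 34,-32, - 71/19, - 2, 18, 65] 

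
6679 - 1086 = 5593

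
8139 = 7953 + 186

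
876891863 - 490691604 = 386200259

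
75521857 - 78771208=-3249351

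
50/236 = 25/118 =0.21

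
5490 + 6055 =11545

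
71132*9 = 640188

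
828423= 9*92047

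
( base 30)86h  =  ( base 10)7397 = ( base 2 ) 1110011100101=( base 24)ck5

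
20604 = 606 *34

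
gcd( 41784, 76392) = 24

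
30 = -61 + 91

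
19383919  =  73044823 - 53660904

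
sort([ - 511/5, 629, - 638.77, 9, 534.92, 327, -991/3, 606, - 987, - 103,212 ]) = [ -987 ,-638.77  , - 991/3,-103, - 511/5,9,212,  327, 534.92,606,629 ]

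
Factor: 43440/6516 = 2^2*3^( - 1)*5^1= 20/3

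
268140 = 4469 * 60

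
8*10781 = 86248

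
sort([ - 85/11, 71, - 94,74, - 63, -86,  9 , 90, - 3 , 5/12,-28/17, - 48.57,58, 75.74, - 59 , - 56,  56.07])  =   [ - 94, - 86, - 63, - 59 , - 56 , - 48.57, - 85/11, - 3, - 28/17,5/12, 9,56.07,58,71,74, 75.74,90] 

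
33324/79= 33324/79 =421.82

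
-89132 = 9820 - 98952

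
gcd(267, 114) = 3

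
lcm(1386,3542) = 31878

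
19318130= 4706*4105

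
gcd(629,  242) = 1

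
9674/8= 4837/4 = 1209.25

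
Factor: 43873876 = 2^2*73^1*97^1  *1549^1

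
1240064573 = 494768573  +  745296000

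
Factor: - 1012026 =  - 2^1*3^1*31^1*5441^1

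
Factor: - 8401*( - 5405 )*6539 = 5^1*13^1*23^1*31^1 *47^1*271^1 *503^1= 296919021295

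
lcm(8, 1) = 8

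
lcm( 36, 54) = 108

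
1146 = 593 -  - 553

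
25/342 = 25/342 = 0.07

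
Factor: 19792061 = 101^1*127^1*1543^1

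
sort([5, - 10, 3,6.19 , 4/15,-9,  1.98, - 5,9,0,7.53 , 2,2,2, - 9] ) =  [ - 10, - 9,-9, - 5,0,  4/15,  1.98,2,2, 2,3, 5,6.19, 7.53,9]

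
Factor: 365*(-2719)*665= - 659969275 = - 5^2*7^1*19^1*73^1*2719^1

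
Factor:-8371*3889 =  - 32554819= -11^1 * 761^1*3889^1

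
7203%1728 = 291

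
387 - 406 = - 19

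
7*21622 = 151354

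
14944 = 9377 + 5567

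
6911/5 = 1382 + 1/5 = 1382.20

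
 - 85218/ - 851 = 100+118/851 = 100.14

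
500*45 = 22500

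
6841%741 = 172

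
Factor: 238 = 2^1*7^1 * 17^1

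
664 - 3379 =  - 2715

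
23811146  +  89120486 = 112931632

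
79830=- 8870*( - 9) 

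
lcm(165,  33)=165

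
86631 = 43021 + 43610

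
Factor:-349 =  - 349^1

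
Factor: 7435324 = 2^2*  13^2*17^1*647^1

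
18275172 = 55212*331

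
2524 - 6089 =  - 3565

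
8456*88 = 744128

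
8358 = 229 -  - 8129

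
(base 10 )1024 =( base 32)100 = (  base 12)714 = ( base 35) t9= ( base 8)2000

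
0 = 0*755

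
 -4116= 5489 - 9605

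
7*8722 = 61054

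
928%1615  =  928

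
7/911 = 7/911 = 0.01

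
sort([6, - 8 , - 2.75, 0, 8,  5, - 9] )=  [-9, - 8,-2.75,0,5,  6, 8 ] 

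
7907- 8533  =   - 626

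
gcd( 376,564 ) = 188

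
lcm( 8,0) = 0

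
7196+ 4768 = 11964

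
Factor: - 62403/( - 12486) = 20801/4162 =2^( - 1)*11^1 * 31^1*61^1*2081^( - 1)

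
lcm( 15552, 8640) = 77760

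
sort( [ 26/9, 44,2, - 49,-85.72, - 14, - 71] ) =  [ - 85.72,  -  71, - 49, - 14,2,26/9 , 44] 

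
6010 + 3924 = 9934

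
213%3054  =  213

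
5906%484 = 98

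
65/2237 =65/2237 = 0.03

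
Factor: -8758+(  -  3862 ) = -12620 = - 2^2 * 5^1*631^1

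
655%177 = 124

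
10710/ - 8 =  - 5355/4 = -1338.75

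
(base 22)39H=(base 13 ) 9b3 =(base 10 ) 1667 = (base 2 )11010000011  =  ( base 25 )2GH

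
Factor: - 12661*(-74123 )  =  938471303 = 7^1*11^1*1151^1*10589^1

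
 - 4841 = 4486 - 9327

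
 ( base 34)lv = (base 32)N9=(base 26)12h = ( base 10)745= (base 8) 1351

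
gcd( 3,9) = 3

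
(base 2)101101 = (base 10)45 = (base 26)1J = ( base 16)2d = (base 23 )1M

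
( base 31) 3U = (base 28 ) 4B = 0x7B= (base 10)123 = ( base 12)A3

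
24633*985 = 24263505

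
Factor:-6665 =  - 5^1*31^1*43^1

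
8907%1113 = 3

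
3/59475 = 1/19825 = 0.00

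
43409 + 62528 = 105937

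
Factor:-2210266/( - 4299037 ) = 2^1*149^1 * 1447^( - 1)*2971^( - 1)*7417^1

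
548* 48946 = 26822408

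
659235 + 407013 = 1066248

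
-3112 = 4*( - 778 )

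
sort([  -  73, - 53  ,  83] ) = [ - 73,-53, 83]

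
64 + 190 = 254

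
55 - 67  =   - 12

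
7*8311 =58177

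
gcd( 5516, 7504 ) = 28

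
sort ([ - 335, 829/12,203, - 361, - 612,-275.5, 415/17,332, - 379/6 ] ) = [-612, - 361,-335, - 275.5, - 379/6, 415/17,  829/12,  203,332 ]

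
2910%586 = 566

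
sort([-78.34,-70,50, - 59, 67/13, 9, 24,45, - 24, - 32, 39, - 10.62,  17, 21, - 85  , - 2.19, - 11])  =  [-85, - 78.34, - 70, - 59,-32, - 24, - 11, - 10.62, - 2.19, 67/13, 9,  17, 21,24, 39,45,  50]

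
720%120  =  0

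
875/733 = 1 + 142/733= 1.19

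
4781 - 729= 4052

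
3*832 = 2496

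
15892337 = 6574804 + 9317533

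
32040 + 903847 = 935887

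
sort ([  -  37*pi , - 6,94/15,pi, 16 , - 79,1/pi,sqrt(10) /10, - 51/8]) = [ - 37*pi, - 79, - 51/8,-6, sqrt(10)/10,  1/pi,pi,94/15,16] 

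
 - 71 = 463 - 534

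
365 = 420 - 55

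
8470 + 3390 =11860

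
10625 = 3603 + 7022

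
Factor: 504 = 2^3*3^2*7^1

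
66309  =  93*713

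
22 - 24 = -2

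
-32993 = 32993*( - 1 )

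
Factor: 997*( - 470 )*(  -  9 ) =2^1*3^2*5^1*47^1*997^1 = 4217310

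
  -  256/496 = - 1 + 15/31=- 0.52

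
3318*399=1323882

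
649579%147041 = 61415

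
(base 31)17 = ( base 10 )38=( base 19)20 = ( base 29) 19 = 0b100110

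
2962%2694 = 268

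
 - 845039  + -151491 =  - 996530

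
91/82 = 91/82  =  1.11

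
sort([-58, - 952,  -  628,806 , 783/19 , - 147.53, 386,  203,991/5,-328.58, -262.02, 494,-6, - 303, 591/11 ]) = [ - 952, -628, - 328.58,-303,-262.02,-147.53, - 58 , - 6 , 783/19, 591/11, 991/5, 203, 386, 494, 806]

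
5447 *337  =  1835639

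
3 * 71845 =215535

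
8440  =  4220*2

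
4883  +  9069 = 13952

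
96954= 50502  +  46452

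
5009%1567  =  308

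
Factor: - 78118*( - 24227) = 1892564786 = 2^1 * 7^1 *139^1*281^1*3461^1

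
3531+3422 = 6953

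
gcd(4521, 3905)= 11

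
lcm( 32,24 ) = 96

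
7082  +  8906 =15988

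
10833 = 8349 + 2484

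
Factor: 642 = 2^1 *3^1*107^1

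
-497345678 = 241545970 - 738891648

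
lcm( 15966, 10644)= 31932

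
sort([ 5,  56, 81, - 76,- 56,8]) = [ -76, - 56,5, 8,  56,81 ]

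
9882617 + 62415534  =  72298151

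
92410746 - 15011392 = 77399354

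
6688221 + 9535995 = 16224216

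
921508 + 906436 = 1827944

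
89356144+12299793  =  101655937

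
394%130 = 4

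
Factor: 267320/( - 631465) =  - 53464/126293 = - 2^3*17^(  -  2) * 19^( - 1 ) * 23^( - 1)*41^1 * 163^1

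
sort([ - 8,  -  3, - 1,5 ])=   [-8, - 3,-1 , 5] 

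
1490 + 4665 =6155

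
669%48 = 45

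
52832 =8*6604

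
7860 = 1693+6167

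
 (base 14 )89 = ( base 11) 100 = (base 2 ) 1111001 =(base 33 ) 3M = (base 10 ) 121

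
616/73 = 8 + 32/73  =  8.44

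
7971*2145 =17097795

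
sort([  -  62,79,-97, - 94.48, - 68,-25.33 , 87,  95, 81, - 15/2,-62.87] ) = [ - 97, - 94.48, - 68, - 62.87, - 62, - 25.33, - 15/2,79 , 81, 87, 95] 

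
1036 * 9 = 9324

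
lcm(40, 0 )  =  0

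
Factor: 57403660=2^2  *  5^1*2870183^1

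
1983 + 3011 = 4994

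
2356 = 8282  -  5926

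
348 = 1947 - 1599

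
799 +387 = 1186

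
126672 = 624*203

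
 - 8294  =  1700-9994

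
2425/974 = 2 + 477/974=2.49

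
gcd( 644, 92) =92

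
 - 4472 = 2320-6792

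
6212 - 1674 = 4538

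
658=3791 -3133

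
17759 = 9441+8318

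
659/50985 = 659/50985 = 0.01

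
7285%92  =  17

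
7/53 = 7/53 = 0.13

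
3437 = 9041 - 5604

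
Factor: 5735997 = 3^2*29^1 * 21977^1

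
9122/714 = 4561/357 =12.78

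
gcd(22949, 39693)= 1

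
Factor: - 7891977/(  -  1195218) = 2^( - 1) *3^(-1)*23^( - 1)*1607^1*1637^1 * 2887^ ( - 1) =2630659/398406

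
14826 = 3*4942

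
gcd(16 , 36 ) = 4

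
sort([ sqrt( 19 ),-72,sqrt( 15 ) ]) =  [ - 72, sqrt(15 ), sqrt( 19) ] 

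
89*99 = 8811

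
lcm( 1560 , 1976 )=29640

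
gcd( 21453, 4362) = 3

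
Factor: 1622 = 2^1*811^1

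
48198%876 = 18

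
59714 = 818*73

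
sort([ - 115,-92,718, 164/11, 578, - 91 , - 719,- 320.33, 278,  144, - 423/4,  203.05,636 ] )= [ - 719,  -  320.33, - 115  , - 423/4,-92,  -  91, 164/11, 144, 203.05,278, 578, 636, 718] 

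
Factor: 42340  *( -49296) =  - 2087192640  =  - 2^6 * 3^1*5^1*13^1*29^1*73^1*79^1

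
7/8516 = 7/8516  =  0.00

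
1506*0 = 0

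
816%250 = 66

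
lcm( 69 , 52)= 3588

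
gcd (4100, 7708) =164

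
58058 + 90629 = 148687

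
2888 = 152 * 19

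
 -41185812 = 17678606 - 58864418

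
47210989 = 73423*643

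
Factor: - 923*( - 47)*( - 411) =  - 3^1*13^1*47^1 * 71^1*137^1 = - 17829591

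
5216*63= 328608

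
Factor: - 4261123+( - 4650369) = -2^2*43^1*197^1*263^1  =  -8911492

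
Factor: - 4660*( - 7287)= 2^2 * 3^1*5^1*7^1*233^1 * 347^1 = 33957420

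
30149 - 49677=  - 19528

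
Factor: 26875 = 5^4 * 43^1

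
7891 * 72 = 568152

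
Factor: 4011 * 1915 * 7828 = 2^2 * 3^1 * 5^1*7^1 *19^1 * 103^1*191^1*383^1 =60127376820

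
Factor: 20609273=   20609273^1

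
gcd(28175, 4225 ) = 25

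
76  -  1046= - 970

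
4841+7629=12470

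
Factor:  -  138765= - 3^1*5^1*11^1*29^2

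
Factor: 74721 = 3^1*24907^1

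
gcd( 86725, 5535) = 5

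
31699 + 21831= 53530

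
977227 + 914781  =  1892008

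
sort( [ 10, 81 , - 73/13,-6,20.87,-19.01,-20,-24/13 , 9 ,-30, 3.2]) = [ - 30 ,-20, - 19.01, - 6, - 73/13, - 24/13,3.2, 9, 10,  20.87, 81] 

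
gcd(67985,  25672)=1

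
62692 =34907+27785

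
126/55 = 2 + 16/55 = 2.29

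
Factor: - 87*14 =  - 2^1*3^1 * 7^1 * 29^1=- 1218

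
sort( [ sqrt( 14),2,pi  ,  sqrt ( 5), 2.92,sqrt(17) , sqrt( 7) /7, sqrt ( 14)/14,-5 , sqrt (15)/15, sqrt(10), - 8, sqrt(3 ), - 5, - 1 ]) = [  -  8, - 5, - 5,-1, sqrt (15)/15,sqrt(14)/14,sqrt( 7)/7, sqrt ( 3), 2,sqrt(5),  2.92, pi, sqrt(  10) , sqrt(  14), sqrt(17)] 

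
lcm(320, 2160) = 8640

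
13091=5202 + 7889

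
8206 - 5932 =2274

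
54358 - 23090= 31268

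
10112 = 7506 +2606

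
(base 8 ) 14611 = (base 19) I21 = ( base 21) eh6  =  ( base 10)6537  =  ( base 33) 603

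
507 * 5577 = 2827539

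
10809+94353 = 105162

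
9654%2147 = 1066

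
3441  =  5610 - 2169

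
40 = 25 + 15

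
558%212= 134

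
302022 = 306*987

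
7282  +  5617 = 12899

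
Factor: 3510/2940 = 117/98=2^( - 1)*3^2*7^( - 2)*13^1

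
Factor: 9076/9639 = 2^2 *3^(- 4 )*7^( - 1) *17^( - 1)*2269^1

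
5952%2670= 612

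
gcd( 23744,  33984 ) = 64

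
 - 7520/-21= 7520/21 = 358.10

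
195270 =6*32545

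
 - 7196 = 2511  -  9707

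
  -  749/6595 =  - 1+5846/6595 = -  0.11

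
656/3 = 218  +  2/3 = 218.67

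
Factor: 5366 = 2^1*2683^1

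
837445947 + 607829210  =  1445275157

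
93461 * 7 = 654227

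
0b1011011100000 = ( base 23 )b1e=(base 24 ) A40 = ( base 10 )5856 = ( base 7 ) 23034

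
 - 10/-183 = 10/183= 0.05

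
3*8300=24900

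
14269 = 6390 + 7879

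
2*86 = 172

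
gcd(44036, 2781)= 1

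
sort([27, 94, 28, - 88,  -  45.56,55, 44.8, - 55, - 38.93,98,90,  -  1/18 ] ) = [ - 88, - 55, - 45.56, - 38.93, - 1/18, 27,28,44.8  ,  55, 90, 94, 98]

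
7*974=6818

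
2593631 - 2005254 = 588377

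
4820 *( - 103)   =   - 496460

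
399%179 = 41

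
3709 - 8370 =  - 4661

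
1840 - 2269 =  - 429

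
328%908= 328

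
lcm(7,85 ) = 595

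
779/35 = 22+9/35 = 22.26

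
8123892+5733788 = 13857680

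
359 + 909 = 1268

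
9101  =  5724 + 3377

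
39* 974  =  37986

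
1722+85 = 1807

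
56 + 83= 139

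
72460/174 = 416 + 38/87=416.44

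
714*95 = 67830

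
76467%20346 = 15429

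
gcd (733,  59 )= 1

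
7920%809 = 639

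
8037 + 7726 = 15763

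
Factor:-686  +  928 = 2^1*11^2  =  242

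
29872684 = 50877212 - 21004528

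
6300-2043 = 4257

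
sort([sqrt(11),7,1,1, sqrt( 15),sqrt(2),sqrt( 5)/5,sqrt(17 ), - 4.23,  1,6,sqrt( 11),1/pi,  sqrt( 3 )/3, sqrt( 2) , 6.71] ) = [  -  4.23,  1/pi,sqrt( 5)/5, sqrt(3)/3,1,1,1,sqrt( 2 ),sqrt( 2),  sqrt( 11), sqrt ( 11 ), sqrt(15 ),sqrt( 17 ),6,  6.71,7]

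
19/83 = 19/83 = 0.23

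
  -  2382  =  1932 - 4314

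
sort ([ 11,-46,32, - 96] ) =[ - 96, - 46, 11, 32 ] 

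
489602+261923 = 751525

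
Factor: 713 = 23^1*31^1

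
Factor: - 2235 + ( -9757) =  - 11992=- 2^3 * 1499^1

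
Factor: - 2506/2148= - 2^( - 1) * 3^( - 1)*7^1 = - 7/6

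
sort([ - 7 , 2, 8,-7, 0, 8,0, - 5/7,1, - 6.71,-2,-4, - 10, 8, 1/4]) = [ - 10, - 7,-7,-6.71 , - 4, - 2, - 5/7 , 0,0,1/4,  1, 2, 8, 8, 8]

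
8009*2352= 18837168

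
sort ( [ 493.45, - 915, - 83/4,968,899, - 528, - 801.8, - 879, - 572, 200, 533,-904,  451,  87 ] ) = [ - 915, - 904  , - 879, - 801.8, - 572, - 528, - 83/4, 87, 200,451,493.45, 533, 899 , 968 ]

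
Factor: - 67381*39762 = -2^1*3^2*43^1 * 47^2 * 1567^1=- 2679203322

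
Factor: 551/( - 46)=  -2^( - 1)*19^1*23^( - 1)*29^1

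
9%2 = 1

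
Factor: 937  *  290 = 271730= 2^1 * 5^1*29^1*  937^1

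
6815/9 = 6815/9 = 757.22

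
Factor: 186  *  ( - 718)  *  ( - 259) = 2^2*3^1*7^1*31^1*37^1*  359^1 = 34588932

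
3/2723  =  3/2723=0.00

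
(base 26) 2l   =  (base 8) 111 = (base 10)73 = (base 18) 41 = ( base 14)53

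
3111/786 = 3+251/262 = 3.96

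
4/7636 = 1/1909 = 0.00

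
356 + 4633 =4989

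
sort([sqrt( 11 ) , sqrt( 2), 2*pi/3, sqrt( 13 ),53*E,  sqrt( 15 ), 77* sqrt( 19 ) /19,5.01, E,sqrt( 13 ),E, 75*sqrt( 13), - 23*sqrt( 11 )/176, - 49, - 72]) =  [ - 72,-49,- 23*sqrt(11)/176,sqrt(2 ),2 * pi/3,E, E,sqrt( 11),  sqrt( 13 ), sqrt( 13 ),sqrt( 15 ),5.01 , 77*sqrt(19 ) /19, 53*E,75*sqrt(13)]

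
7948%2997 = 1954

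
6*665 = 3990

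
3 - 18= -15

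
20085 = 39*515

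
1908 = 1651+257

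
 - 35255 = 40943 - 76198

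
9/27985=9/27985  =  0.00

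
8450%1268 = 842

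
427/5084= 427/5084 =0.08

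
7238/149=48+ 86/149 = 48.58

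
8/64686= 4/32343 = 0.00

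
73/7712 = 73/7712  =  0.01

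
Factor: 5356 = 2^2*13^1*103^1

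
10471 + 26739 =37210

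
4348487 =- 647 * ( - 6721)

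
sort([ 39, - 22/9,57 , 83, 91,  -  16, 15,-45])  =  [ - 45, - 16, - 22/9, 15, 39,57,  83, 91]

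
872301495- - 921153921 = 1793455416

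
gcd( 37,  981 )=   1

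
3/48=1/16=0.06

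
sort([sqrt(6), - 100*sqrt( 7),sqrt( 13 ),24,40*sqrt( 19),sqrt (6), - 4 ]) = [ - 100*sqrt( 7 ), - 4, sqrt( 6),sqrt( 6), sqrt( 13),24, 40*sqrt(19 ) ]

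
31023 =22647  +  8376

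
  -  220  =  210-430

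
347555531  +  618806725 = 966362256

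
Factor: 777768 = 2^3*3^1*23^1 * 1409^1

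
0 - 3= - 3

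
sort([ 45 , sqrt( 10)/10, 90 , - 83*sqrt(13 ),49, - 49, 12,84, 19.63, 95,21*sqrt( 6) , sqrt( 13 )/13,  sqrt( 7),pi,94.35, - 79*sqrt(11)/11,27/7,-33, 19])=[ - 83*sqrt( 13), - 49, - 33 ,  -  79 * sqrt( 11 ) /11,sqrt( 13) /13 , sqrt (10 )/10, sqrt (7 ), pi,27/7, 12 , 19,19.63, 45, 49,  21*sqrt( 6 ), 84, 90, 94.35,  95] 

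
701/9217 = 701/9217 =0.08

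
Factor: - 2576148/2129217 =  - 858716/709739= - 2^2 * 137^1*1567^1 * 709739^( - 1)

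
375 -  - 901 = 1276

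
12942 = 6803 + 6139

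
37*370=13690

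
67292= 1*67292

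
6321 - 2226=4095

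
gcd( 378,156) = 6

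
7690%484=430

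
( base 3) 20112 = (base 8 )260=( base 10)176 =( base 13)107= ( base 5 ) 1201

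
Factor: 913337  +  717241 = 2^1 *3^1*359^1 *757^1 = 1630578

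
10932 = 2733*4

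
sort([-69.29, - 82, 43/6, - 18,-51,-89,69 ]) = [ - 89, - 82, - 69.29,-51, - 18,43/6,69] 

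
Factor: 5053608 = 2^3*3^2*7^1 * 37^1*271^1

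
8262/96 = 86 + 1/16  =  86.06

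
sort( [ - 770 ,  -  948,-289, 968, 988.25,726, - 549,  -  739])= [ -948,  -  770,-739,  -  549 , - 289,726, 968, 988.25] 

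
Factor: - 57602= - 2^1*83^1 * 347^1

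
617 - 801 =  - 184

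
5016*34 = 170544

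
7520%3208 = 1104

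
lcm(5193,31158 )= 31158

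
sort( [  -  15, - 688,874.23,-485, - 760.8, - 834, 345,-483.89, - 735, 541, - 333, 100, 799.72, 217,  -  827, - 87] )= [ - 834,-827, - 760.8, - 735,-688,-485,-483.89,-333, - 87, - 15, 100,  217 , 345, 541, 799.72, 874.23]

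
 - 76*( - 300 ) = 22800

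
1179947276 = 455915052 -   -  724032224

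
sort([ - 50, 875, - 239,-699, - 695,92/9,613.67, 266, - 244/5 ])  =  [ - 699, - 695, - 239, - 50, - 244/5,92/9, 266,613.67, 875 ]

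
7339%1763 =287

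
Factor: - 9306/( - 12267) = 22/29 = 2^1*11^1*29^(-1)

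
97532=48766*2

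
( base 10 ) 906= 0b1110001010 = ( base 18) 2e6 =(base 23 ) 1G9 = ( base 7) 2433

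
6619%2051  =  466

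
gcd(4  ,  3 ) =1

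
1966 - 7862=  - 5896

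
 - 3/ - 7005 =1/2335 = 0.00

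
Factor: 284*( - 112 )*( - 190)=6043520=2^7*5^1*7^1*19^1*71^1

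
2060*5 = 10300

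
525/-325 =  - 21/13= - 1.62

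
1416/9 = 157 + 1/3 = 157.33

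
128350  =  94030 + 34320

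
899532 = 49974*18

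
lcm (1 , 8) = 8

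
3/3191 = 3/3191 = 0.00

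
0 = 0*52765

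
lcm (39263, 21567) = 1531257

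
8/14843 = 8/14843 = 0.00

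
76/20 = 19/5 = 3.80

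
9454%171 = 49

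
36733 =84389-47656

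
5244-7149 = -1905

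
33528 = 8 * 4191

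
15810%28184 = 15810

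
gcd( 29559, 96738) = 3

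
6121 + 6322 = 12443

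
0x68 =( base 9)125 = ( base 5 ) 404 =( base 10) 104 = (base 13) 80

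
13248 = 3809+9439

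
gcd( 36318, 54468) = 6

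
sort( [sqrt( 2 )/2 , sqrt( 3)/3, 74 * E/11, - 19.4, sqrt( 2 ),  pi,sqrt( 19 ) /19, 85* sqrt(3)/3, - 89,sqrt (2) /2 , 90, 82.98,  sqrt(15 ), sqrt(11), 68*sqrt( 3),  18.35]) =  [ - 89, - 19.4,sqrt(19 )/19, sqrt( 3)/3, sqrt(2) /2,sqrt( 2) /2, sqrt(  2),  pi, sqrt( 11),  sqrt (15), 74*E/11,18.35, 85  *  sqrt( 3)/3,82.98, 90,68 * sqrt (3 )]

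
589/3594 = 589/3594=0.16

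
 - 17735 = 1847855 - 1865590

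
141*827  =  116607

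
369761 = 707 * 523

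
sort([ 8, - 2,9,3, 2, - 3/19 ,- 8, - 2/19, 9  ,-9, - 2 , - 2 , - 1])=[ - 9,- 8,-2, - 2, - 2,  -  1, - 3/19, - 2/19  ,  2, 3,8,9, 9] 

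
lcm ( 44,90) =1980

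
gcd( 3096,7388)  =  4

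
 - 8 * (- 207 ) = 1656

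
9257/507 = 9257/507 = 18.26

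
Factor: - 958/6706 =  - 7^( - 1) = - 1/7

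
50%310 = 50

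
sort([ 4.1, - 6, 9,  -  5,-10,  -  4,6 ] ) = [ - 10, - 6,-5,-4,4.1,  6,  9] 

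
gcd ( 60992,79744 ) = 64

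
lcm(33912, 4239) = 33912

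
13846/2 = 6923 = 6923.00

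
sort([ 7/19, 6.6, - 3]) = [ - 3,7/19,6.6]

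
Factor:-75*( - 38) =2^1 * 3^1*5^2*19^1 = 2850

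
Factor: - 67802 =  - 2^1*7^1*29^1*167^1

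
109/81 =1+28/81 =1.35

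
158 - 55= 103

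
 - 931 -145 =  - 1076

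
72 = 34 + 38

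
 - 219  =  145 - 364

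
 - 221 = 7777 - 7998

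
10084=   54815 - 44731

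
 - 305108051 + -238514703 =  - 543622754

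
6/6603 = 2/2201 = 0.00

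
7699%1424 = 579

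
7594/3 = 7594/3 = 2531.33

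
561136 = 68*8252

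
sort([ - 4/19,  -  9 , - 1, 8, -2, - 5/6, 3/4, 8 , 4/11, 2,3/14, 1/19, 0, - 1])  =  [ - 9, - 2, - 1, - 1,-5/6, - 4/19, 0,1/19 , 3/14,  4/11,3/4, 2, 8, 8] 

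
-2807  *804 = -2256828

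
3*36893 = 110679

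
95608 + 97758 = 193366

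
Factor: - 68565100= - 2^2 *5^2*773^1*887^1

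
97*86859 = 8425323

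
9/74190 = 3/24730 = 0.00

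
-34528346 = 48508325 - 83036671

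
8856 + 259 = 9115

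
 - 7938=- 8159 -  - 221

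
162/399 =54/133 =0.41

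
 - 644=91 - 735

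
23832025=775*30751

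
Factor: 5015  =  5^1*17^1*59^1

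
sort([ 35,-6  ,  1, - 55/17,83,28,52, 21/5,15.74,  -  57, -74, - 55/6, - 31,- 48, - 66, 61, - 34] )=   [ - 74,-66, - 57, - 48, - 34,  -  31, - 55/6,- 6,  -  55/17 , 1, 21/5, 15.74, 28,35, 52,61, 83]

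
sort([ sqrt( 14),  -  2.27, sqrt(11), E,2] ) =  [ - 2.27, 2,E, sqrt( 11),sqrt( 14)]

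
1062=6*177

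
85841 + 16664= 102505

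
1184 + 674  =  1858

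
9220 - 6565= 2655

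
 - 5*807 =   -  4035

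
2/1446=1/723= 0.00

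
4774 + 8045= 12819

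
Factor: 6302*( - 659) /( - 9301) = 4153018/9301 = 2^1*23^1*71^ ( - 1 ) *131^( - 1 )*137^1*659^1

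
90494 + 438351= 528845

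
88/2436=22/609 = 0.04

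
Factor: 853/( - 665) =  - 5^( - 1)*7^( - 1)*19^( - 1)*853^1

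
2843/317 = 8+ 307/317 = 8.97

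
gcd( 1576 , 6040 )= 8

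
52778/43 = 1227 + 17/43 = 1227.40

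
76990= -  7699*(  -  10) 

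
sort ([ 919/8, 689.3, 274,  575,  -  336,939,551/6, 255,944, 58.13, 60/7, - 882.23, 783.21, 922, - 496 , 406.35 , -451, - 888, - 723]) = [-888, - 882.23, - 723, - 496, - 451, - 336, 60/7  ,  58.13, 551/6, 919/8, 255,  274, 406.35,  575,689.3,  783.21, 922,  939, 944]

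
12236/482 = 25 + 93/241 = 25.39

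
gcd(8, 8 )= 8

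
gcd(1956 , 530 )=2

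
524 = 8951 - 8427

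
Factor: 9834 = 2^1 * 3^1*11^1 * 149^1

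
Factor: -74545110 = - 2^1*3^5*5^1*30677^1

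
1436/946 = 1+245/473 = 1.52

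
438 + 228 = 666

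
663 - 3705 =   -  3042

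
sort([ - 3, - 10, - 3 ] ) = [ - 10,-3,-3] 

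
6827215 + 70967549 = 77794764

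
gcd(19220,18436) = 4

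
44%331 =44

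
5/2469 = 5/2469 = 0.00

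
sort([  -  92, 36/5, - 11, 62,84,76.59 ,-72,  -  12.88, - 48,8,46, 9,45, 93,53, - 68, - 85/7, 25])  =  [ - 92,  -  72, -68, - 48, - 12.88, - 85/7,-11,36/5, 8,9,25, 45,46,53,62, 76.59,  84 , 93] 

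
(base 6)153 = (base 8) 105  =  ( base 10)69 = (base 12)59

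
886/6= 443/3 = 147.67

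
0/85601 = 0 = 0.00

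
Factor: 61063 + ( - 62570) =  - 1507=- 11^1 *137^1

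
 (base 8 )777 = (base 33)FG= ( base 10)511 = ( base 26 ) jh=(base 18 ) 1a7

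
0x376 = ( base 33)qs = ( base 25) 1AB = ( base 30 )tg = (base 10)886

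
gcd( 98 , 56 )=14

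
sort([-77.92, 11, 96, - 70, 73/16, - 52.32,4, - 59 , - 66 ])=[ - 77.92,-70, - 66, - 59,-52.32, 4,73/16,11,96] 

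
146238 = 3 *48746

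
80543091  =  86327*933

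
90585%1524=669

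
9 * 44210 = 397890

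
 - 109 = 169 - 278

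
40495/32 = 40495/32=1265.47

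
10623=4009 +6614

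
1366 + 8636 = 10002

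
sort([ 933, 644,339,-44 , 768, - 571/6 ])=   [ - 571/6,  -  44,339,644, 768,933 ]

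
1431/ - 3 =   -  477+0/1 = -477.00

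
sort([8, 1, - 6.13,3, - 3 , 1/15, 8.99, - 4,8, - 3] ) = [ - 6.13, - 4, - 3, - 3 , 1/15,1,3, 8, 8, 8.99] 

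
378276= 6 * 63046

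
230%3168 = 230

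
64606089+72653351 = 137259440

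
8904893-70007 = 8834886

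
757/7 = 108  +  1/7 =108.14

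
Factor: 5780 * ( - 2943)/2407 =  - 17010540/2407 = -2^2*3^3  *5^1 * 17^2 * 29^ ( - 1 )*83^ ( - 1 )*109^1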